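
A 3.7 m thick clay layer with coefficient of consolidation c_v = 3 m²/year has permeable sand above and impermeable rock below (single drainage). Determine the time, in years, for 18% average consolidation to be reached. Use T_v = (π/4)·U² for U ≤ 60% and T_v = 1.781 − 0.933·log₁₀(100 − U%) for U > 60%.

Drainage path length: H_d = H = 3.7 m (single drainage).
U ≤ 60%: T_v = (π/4)·U² = (π/4)×0.18² = 0.025447.
t = T_v·H_d²/c_v = 0.025447×3.7²/3 = 0.1161 years.

t ≈ 0.116 years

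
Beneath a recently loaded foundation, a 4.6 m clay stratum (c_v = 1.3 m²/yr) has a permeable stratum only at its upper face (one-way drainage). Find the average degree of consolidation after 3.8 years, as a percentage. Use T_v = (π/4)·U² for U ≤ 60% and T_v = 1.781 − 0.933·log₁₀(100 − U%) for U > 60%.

Drainage path length: H_d = H = 4.6 m (single drainage).
T_v = c_v·t/H_d² = 1.3×3.8/4.6² = 0.23346.
T_v = 0.23346 corresponds to the U ≤ 60% branch:
U = √(4T_v/π) = 0.5452

U ≈ 54.5 %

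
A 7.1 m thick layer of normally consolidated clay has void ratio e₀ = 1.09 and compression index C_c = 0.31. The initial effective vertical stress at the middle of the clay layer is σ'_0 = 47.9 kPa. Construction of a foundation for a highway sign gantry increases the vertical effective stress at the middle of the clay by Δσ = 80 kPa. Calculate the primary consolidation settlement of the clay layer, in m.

S_c ≈ 0.449 m

Final effective stress: σ'_f = σ'_0 + Δσ = 47.9 + 80 = 127.9 kPa.
Normally consolidated clay, so the full stress increment lies on the virgin compression line:
S_c = C_c·H/(1+e₀)·log₁₀(σ'_f/σ'_0) = 0.31×7.1/(1+1.09)×log₁₀(127.9/47.9)
    = 1.0531 × 0.42654 = 0.4492 m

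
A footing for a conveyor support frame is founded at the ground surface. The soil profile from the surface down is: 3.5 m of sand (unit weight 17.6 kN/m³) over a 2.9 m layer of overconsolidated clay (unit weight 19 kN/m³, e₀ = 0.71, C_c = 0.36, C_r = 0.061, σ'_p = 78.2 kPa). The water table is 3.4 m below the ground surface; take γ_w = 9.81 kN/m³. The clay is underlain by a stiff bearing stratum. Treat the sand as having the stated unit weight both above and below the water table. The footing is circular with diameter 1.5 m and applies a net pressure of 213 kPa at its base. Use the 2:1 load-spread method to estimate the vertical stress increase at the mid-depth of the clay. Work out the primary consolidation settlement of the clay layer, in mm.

Mid-depth of clay below the ground surface: z = 3.5 + 2.9/2 = 4.95 m.
Total vertical stress at mid-clay: σ_v = 17.6×3.5 + 19×1.45 = 89.15 kPa.
Pore pressure: u = 9.81×(4.95 − 3.4) = 15.206 kPa.
Initial effective stress: σ'_0 = σ_v − u = 89.15 − 15.206 = 73.944 kPa.
Stress increase at mid-clay by the 2:1 spreading method:
Δσ ≈ qD²/(D+z)² = 213×1.5²/(1.5+4.95)² = 11.52 kPa
Final effective stress: σ'_f = 73.944 + 11.52 = 85.464 kPa.
σ'_f = 85.464 > σ'_p = 78.2 kPa, so the stress path crosses the preconsolidation pressure — recompression up to σ'_p, then virgin compression beyond:
S_c = H/(1+e₀)·[C_r·log₁₀(σ'_p/σ'_0) + C_c·log₁₀(σ'_f/σ'_p)]
    = 2.9/1.71 × [0.061×log₁₀(78.2/73.944) + 0.36×log₁₀(85.464/78.2)]
    = 1.6959 × [0.0014825 + 0.013888] = 0.02607 m

S_c ≈ 26.1 mm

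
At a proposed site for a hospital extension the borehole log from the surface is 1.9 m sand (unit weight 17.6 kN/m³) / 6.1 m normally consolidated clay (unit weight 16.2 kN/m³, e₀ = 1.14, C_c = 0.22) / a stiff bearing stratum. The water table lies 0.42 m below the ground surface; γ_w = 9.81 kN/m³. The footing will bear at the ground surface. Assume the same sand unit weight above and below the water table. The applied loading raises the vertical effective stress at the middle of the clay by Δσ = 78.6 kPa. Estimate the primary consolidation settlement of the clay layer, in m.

Mid-depth of clay below the ground surface: z = 1.9 + 6.1/2 = 4.95 m.
Total vertical stress at mid-clay: σ_v = 17.6×1.9 + 16.2×3.05 = 82.85 kPa.
Pore pressure: u = 9.81×(4.95 − 0.42) = 44.439 kPa.
Initial effective stress: σ'_0 = σ_v − u = 82.85 − 44.439 = 38.411 kPa.
Final effective stress: σ'_f = σ'_0 + Δσ = 38.411 + 78.6 = 117.01 kPa.
Normally consolidated clay, so the full stress increment lies on the virgin compression line:
S_c = C_c·H/(1+e₀)·log₁₀(σ'_f/σ'_0) = 0.22×6.1/(1+1.14)×log₁₀(117.01/38.411)
    = 0.6271 × 0.48377 = 0.3034 m

S_c ≈ 0.303 m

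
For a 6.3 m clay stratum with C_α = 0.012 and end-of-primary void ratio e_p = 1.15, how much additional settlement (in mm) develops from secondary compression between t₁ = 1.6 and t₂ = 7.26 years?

Secondary compression: S_s = C_α·H/(1+e_p)·log₁₀(t₂/t₁)
S_s = 0.012×6.3/(1+1.15)×log₁₀(7.26/1.6)
    = 0.03516 × 0.6568 = 0.0231 m

S_s ≈ 23.1 mm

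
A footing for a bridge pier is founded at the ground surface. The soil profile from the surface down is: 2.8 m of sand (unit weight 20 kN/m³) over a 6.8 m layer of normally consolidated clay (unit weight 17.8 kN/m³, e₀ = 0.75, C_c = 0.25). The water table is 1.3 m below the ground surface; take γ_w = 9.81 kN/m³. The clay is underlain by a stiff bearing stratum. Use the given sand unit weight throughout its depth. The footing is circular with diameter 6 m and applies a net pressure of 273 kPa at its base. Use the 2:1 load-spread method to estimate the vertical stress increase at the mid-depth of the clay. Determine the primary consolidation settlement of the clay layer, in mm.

Mid-depth of clay below the ground surface: z = 2.8 + 6.8/2 = 6.2 m.
Total vertical stress at mid-clay: σ_v = 20×2.8 + 17.8×3.4 = 116.52 kPa.
Pore pressure: u = 9.81×(6.2 − 1.3) = 48.069 kPa.
Initial effective stress: σ'_0 = σ_v − u = 116.52 − 48.069 = 68.451 kPa.
Stress increase at mid-clay by the 2:1 spreading method:
Δσ ≈ qD²/(D+z)² = 273×6²/(6+6.2)² = 66.031 kPa
Final effective stress: σ'_f = σ'_0 + Δσ = 68.451 + 66.031 = 134.48 kPa.
Normally consolidated clay, so the full stress increment lies on the virgin compression line:
S_c = C_c·H/(1+e₀)·log₁₀(σ'_f/σ'_0) = 0.25×6.8/(1+0.75)×log₁₀(134.48/68.451)
    = 0.97143 × 0.29328 = 0.2849 m

S_c ≈ 285 mm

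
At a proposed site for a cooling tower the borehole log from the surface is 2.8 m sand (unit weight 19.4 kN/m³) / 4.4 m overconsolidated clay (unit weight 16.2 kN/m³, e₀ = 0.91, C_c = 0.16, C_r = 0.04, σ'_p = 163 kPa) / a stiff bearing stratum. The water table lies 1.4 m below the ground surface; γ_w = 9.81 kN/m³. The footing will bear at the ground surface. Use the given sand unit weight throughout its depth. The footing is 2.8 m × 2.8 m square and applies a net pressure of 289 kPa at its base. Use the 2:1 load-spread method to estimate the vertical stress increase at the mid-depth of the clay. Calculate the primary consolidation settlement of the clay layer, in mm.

S_c ≈ 20.8 mm

Mid-depth of clay below the ground surface: z = 2.8 + 4.4/2 = 5 m.
Total vertical stress at mid-clay: σ_v = 19.4×2.8 + 16.2×2.2 = 89.96 kPa.
Pore pressure: u = 9.81×(5 − 1.4) = 35.316 kPa.
Initial effective stress: σ'_0 = σ_v − u = 89.96 − 35.316 = 54.644 kPa.
Stress increase at mid-clay by the 2:1 spreading method:
Δσ = qBL/((B+z)(L+z)) = 289×2.8×2.8/((2.8+5)(2.8+5)) = 37.241 kPa
Final effective stress: σ'_f = 54.644 + 37.241 = 91.885 kPa.
σ'_f = 91.885 ≤ σ'_p = 163 kPa, so the clay remains overconsolidated and only the recompression index applies:
S_c = C_r·H/(1+e₀)·log₁₀(σ'_f/σ'_0) = 0.04×4.4/1.91×log₁₀(91.885/54.644)
    = 0.092148 × 0.2257 = 0.0208 m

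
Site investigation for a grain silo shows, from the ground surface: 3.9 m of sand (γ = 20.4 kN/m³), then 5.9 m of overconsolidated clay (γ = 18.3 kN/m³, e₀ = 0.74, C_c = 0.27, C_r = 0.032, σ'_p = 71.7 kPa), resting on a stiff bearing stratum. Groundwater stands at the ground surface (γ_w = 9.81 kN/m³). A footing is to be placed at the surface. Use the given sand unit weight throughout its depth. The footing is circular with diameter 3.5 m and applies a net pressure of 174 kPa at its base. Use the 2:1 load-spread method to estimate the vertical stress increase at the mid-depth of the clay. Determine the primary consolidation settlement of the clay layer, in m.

Mid-depth of clay below the ground surface: z = 3.9 + 5.9/2 = 6.85 m.
Total vertical stress at mid-clay: σ_v = 20.4×3.9 + 18.3×2.95 = 133.54 kPa.
Pore pressure: u = 9.81×(6.85 − 0) = 67.198 kPa.
Initial effective stress: σ'_0 = σ_v − u = 133.54 − 67.198 = 66.342 kPa.
Stress increase at mid-clay by the 2:1 spreading method:
Δσ ≈ qD²/(D+z)² = 174×3.5²/(3.5+6.85)² = 19.898 kPa
Final effective stress: σ'_f = 66.342 + 19.898 = 86.24 kPa.
σ'_f = 86.24 > σ'_p = 71.7 kPa, so the stress path crosses the preconsolidation pressure — recompression up to σ'_p, then virgin compression beyond:
S_c = H/(1+e₀)·[C_r·log₁₀(σ'_p/σ'_0) + C_c·log₁₀(σ'_f/σ'_p)]
    = 5.9/1.74 × [0.032×log₁₀(71.7/66.342) + 0.27×log₁₀(86.24/71.7)]
    = 3.3908 × [0.0010794 + 0.021651] = 0.07707 m

S_c ≈ 0.0771 m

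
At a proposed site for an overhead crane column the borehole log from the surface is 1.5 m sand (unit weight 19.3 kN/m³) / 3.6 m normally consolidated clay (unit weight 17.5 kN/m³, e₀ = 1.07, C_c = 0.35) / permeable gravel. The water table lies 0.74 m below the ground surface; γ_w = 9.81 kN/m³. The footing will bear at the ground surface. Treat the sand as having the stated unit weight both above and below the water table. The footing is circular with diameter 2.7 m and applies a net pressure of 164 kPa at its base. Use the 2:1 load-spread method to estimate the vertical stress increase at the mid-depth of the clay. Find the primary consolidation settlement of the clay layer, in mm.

Mid-depth of clay below the ground surface: z = 1.5 + 3.6/2 = 3.3 m.
Total vertical stress at mid-clay: σ_v = 19.3×1.5 + 17.5×1.8 = 60.45 kPa.
Pore pressure: u = 9.81×(3.3 − 0.74) = 25.114 kPa.
Initial effective stress: σ'_0 = σ_v − u = 60.45 − 25.114 = 35.336 kPa.
Stress increase at mid-clay by the 2:1 spreading method:
Δσ ≈ qD²/(D+z)² = 164×2.7²/(2.7+3.3)² = 33.21 kPa
Final effective stress: σ'_f = σ'_0 + Δσ = 35.336 + 33.21 = 68.546 kPa.
Normally consolidated clay, so the full stress increment lies on the virgin compression line:
S_c = C_c·H/(1+e₀)·log₁₀(σ'_f/σ'_0) = 0.35×3.6/(1+1.07)×log₁₀(68.546/35.336)
    = 0.6087 × 0.28776 = 0.1752 m

S_c ≈ 175 mm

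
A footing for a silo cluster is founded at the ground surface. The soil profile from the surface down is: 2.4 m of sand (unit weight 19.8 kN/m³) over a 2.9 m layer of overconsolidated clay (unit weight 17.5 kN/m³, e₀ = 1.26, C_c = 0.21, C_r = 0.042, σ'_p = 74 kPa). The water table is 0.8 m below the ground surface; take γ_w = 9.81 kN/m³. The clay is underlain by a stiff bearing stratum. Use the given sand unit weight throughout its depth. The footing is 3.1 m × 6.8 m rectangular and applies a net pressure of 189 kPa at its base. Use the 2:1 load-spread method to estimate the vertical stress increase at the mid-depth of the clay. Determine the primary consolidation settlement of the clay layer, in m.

S_c ≈ 0.0442 m

Mid-depth of clay below the ground surface: z = 2.4 + 2.9/2 = 3.85 m.
Total vertical stress at mid-clay: σ_v = 19.8×2.4 + 17.5×1.45 = 72.895 kPa.
Pore pressure: u = 9.81×(3.85 − 0.8) = 29.921 kPa.
Initial effective stress: σ'_0 = σ_v − u = 72.895 − 29.921 = 42.974 kPa.
Stress increase at mid-clay by the 2:1 spreading method:
Δσ = qBL/((B+z)(L+z)) = 189×3.1×6.8/((3.1+3.85)(6.8+3.85)) = 53.827 kPa
Final effective stress: σ'_f = 42.974 + 53.827 = 96.801 kPa.
σ'_f = 96.801 > σ'_p = 74 kPa, so the stress path crosses the preconsolidation pressure — recompression up to σ'_p, then virgin compression beyond:
S_c = H/(1+e₀)·[C_r·log₁₀(σ'_p/σ'_0) + C_c·log₁₀(σ'_f/σ'_p)]
    = 2.9/2.26 × [0.042×log₁₀(74/42.974) + 0.21×log₁₀(96.801/74)]
    = 1.2832 × [0.0099131 + 0.024496] = 0.04415 m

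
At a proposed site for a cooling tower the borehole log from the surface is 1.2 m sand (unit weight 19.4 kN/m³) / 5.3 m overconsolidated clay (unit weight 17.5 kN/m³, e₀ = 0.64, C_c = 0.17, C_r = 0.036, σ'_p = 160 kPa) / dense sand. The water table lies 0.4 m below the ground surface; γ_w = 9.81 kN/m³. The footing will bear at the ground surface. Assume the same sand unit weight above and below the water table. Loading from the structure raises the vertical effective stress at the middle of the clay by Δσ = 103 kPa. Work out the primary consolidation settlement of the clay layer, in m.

Mid-depth of clay below the ground surface: z = 1.2 + 5.3/2 = 3.85 m.
Total vertical stress at mid-clay: σ_v = 19.4×1.2 + 17.5×2.65 = 69.655 kPa.
Pore pressure: u = 9.81×(3.85 − 0.4) = 33.845 kPa.
Initial effective stress: σ'_0 = σ_v − u = 69.655 − 33.845 = 35.81 kPa.
Final effective stress: σ'_f = 35.81 + 103 = 138.81 kPa.
σ'_f = 138.81 ≤ σ'_p = 160 kPa, so the clay remains overconsolidated and only the recompression index applies:
S_c = C_r·H/(1+e₀)·log₁₀(σ'_f/σ'_0) = 0.036×5.3/1.64×log₁₀(138.81/35.81)
    = 0.11634 × 0.58842 = 0.06846 m

S_c ≈ 0.0685 m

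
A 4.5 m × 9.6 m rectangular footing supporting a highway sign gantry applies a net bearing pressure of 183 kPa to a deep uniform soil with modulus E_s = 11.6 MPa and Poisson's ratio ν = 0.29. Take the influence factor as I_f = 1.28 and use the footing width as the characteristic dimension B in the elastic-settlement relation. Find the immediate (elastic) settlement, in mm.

Immediate (elastic) settlement: S_e = q·B·(1−ν²)/E_s · I_f.
E_s = 11.6 MPa = 11600 kPa.
S_e = 183 × 4.5 × (1 − 0.29²) / 11600 × 1.28
    = 183 × 4.5 × 0.9159 / 11600 × 1.28
    = 0.08323 m = 83.23 mm

S_e ≈ 83.2 mm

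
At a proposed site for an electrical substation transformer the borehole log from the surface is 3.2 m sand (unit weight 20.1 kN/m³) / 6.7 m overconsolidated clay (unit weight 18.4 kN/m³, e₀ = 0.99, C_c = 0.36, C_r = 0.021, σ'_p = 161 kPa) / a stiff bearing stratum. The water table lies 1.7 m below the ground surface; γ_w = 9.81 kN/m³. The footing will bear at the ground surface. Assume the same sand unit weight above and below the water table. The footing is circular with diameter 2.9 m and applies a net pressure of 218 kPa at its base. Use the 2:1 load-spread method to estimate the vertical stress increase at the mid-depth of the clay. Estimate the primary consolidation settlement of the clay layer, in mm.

Mid-depth of clay below the ground surface: z = 3.2 + 6.7/2 = 6.55 m.
Total vertical stress at mid-clay: σ_v = 20.1×3.2 + 18.4×3.35 = 125.96 kPa.
Pore pressure: u = 9.81×(6.55 − 1.7) = 47.578 kPa.
Initial effective stress: σ'_0 = σ_v − u = 125.96 − 47.578 = 78.382 kPa.
Stress increase at mid-clay by the 2:1 spreading method:
Δσ ≈ qD²/(D+z)² = 218×2.9²/(2.9+6.55)² = 20.53 kPa
Final effective stress: σ'_f = 78.382 + 20.53 = 98.912 kPa.
σ'_f = 98.912 ≤ σ'_p = 161 kPa, so the clay remains overconsolidated and only the recompression index applies:
S_c = C_r·H/(1+e₀)·log₁₀(σ'_f/σ'_0) = 0.021×6.7/1.99×log₁₀(98.912/78.382)
    = 0.070703 × 0.10103 = 0.007143 m

S_c ≈ 7.14 mm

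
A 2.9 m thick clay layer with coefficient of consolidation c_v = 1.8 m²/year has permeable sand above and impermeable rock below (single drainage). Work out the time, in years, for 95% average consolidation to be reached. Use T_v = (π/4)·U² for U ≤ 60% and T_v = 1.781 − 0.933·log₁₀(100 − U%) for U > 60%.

t ≈ 5.27 years

Drainage path length: H_d = H = 2.9 m (single drainage).
U > 60%: T_v = 1.781 − 0.933·log₁₀(100 − 95) = 1.1289.
t = T_v·H_d²/c_v = 1.1289×2.9²/1.8 = 5.274 years.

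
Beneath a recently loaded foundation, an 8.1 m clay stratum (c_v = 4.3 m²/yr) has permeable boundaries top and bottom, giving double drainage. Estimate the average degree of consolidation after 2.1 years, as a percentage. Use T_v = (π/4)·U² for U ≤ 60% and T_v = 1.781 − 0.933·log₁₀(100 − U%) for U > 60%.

Drainage path length: H_d = H/2 = 4.05 m (double drainage).
T_v = c_v·t/H_d² = 4.3×2.1/4.05² = 0.55053.
T_v = 0.55053 corresponds to the U > 60% branch:
U = 1 − 10^((1.781 − T_v)/0.933)/100 = 0.7916

U ≈ 79.2 %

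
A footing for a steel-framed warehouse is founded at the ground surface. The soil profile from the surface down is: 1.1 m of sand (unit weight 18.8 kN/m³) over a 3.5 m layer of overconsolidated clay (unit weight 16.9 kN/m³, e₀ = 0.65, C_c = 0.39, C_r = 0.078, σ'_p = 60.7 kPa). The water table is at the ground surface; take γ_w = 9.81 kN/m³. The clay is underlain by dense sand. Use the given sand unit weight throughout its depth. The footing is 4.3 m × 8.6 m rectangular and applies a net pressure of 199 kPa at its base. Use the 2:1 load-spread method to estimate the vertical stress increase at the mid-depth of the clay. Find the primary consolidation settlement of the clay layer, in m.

S_c ≈ 0.293 m

Mid-depth of clay below the ground surface: z = 1.1 + 3.5/2 = 2.85 m.
Total vertical stress at mid-clay: σ_v = 18.8×1.1 + 16.9×1.75 = 50.255 kPa.
Pore pressure: u = 9.81×(2.85 − 0) = 27.959 kPa.
Initial effective stress: σ'_0 = σ_v − u = 50.255 − 27.959 = 22.296 kPa.
Stress increase at mid-clay by the 2:1 spreading method:
Δσ = qBL/((B+z)(L+z)) = 199×4.3×8.6/((4.3+2.85)(8.6+2.85)) = 89.889 kPa
Final effective stress: σ'_f = 22.296 + 89.889 = 112.19 kPa.
σ'_f = 112.19 > σ'_p = 60.7 kPa, so the stress path crosses the preconsolidation pressure — recompression up to σ'_p, then virgin compression beyond:
S_c = H/(1+e₀)·[C_r·log₁₀(σ'_p/σ'_0) + C_c·log₁₀(σ'_f/σ'_p)]
    = 3.5/1.65 × [0.078×log₁₀(60.7/22.296) + 0.39×log₁₀(112.19/60.7)]
    = 2.1212 × [0.033927 + 0.10404] = 0.2927 m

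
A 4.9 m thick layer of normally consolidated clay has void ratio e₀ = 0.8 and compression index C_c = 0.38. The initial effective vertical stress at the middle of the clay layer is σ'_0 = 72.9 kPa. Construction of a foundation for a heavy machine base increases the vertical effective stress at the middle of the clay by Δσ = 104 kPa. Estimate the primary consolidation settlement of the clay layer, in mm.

Final effective stress: σ'_f = σ'_0 + Δσ = 72.9 + 104 = 176.9 kPa.
Normally consolidated clay, so the full stress increment lies on the virgin compression line:
S_c = C_c·H/(1+e₀)·log₁₀(σ'_f/σ'_0) = 0.38×4.9/(1+0.8)×log₁₀(176.9/72.9)
    = 1.0344 × 0.385 = 0.3982 m

S_c ≈ 398 mm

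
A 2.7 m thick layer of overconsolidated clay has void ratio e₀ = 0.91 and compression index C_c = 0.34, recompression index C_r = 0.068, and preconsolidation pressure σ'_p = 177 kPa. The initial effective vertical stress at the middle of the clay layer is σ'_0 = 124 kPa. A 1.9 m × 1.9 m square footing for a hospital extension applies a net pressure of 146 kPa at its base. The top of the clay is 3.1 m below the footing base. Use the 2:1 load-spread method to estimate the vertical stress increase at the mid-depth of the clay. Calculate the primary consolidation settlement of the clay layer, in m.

S_c ≈ 0.00418 m

Mid-depth of clay below the footing base: z = 3.1 + 2.7/2 = 4.45 m.
Stress increase at mid-clay by the 2:1 spreading method:
Δσ = qBL/((B+z)(L+z)) = 146×1.9×1.9/((1.9+4.45)(1.9+4.45)) = 13.071 kPa
Final effective stress: σ'_f = 124 + 13.071 = 137.07 kPa.
σ'_f = 137.07 ≤ σ'_p = 177 kPa, so the clay remains overconsolidated and only the recompression index applies:
S_c = C_r·H/(1+e₀)·log₁₀(σ'_f/σ'_0) = 0.068×2.7/1.91×log₁₀(137.07/124)
    = 0.096125 × 0.043521 = 0.004183 m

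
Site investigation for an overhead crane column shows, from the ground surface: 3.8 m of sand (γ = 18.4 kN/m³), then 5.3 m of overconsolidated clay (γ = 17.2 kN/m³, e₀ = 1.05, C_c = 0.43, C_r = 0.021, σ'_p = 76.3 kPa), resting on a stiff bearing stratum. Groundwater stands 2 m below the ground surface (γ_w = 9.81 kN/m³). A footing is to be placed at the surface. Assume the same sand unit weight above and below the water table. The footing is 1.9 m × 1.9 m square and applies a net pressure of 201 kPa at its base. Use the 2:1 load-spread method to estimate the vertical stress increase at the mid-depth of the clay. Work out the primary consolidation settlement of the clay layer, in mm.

S_c ≈ 37.7 mm

Mid-depth of clay below the ground surface: z = 3.8 + 5.3/2 = 6.45 m.
Total vertical stress at mid-clay: σ_v = 18.4×3.8 + 17.2×2.65 = 115.5 kPa.
Pore pressure: u = 9.81×(6.45 − 2) = 43.655 kPa.
Initial effective stress: σ'_0 = σ_v − u = 115.5 − 43.655 = 71.845 kPa.
Stress increase at mid-clay by the 2:1 spreading method:
Δσ = qBL/((B+z)(L+z)) = 201×1.9×1.9/((1.9+6.45)(1.9+6.45)) = 10.407 kPa
Final effective stress: σ'_f = 71.845 + 10.407 = 82.252 kPa.
σ'_f = 82.252 > σ'_p = 76.3 kPa, so the stress path crosses the preconsolidation pressure — recompression up to σ'_p, then virgin compression beyond:
S_c = H/(1+e₀)·[C_r·log₁₀(σ'_p/σ'_0) + C_c·log₁₀(σ'_f/σ'_p)]
    = 5.3/2.05 × [0.021×log₁₀(76.3/71.845) + 0.43×log₁₀(82.252/76.3)]
    = 2.5854 × [0.00054869 + 0.014027] = 0.03768 m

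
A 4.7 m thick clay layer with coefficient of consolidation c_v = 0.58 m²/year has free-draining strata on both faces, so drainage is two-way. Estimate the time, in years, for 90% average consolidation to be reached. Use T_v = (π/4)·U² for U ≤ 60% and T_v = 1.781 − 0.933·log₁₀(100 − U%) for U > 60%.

Drainage path length: H_d = H/2 = 2.35 m (double drainage).
U > 60%: T_v = 1.781 − 0.933·log₁₀(100 − 90) = 0.848.
t = T_v·H_d²/c_v = 0.848×2.35²/0.58 = 8.074 years.

t ≈ 8.07 years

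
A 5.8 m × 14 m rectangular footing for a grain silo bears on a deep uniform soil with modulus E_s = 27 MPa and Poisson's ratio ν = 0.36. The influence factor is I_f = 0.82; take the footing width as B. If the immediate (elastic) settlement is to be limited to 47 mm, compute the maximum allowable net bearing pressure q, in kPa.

q ≈ 307 kPa

E_s = 27 MPa = 27000 kPa.
S_e = q·B·(1−ν²)/E_s · I_f  ⇒  q = S_e·E_s / (B·(1−ν²)·I_f).
q = 0.047 × 27000 / (5.8 × 0.8704 × 0.82) = 306.5 kPa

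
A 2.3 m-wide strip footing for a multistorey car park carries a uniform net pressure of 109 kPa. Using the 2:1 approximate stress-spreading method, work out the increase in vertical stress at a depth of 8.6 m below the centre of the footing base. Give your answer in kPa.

By the 2:1 method the load spreads at 1 horizontal : 2 vertical, so at depth z the loaded area has grown by z in each plan dimension:
Δσ = qB/(B+z) = 109×2.3/(2.3+8.6) = 23 kPa

Δσ_z ≈ 23 kPa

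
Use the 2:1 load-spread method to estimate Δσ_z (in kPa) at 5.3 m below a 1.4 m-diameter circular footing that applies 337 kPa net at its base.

By the 2:1 method the load spreads at 1 horizontal : 2 vertical, so at depth z the loaded area has grown by z in each plan dimension:
Δσ ≈ qD²/(D+z)² = 337×1.4²/(1.4+5.3)² = 14.714 kPa

Δσ_z ≈ 14.7 kPa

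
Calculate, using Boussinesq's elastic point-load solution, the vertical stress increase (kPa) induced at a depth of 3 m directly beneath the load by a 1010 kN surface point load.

Δσ_z ≈ 53.6 kPa

Boussinesq vertical stress below a point load on an elastic half-space:
Δσ_z = 3P/(2πz²) · [1 + (r/z)²]^(−5/2)
r/z = 0/3 = 0; [1+(r/z)²]^(−5/2) = 1.
Δσ_z = 3×1010/(2π×3²) × 1 = 53.582 × 1 = 53.58 kPa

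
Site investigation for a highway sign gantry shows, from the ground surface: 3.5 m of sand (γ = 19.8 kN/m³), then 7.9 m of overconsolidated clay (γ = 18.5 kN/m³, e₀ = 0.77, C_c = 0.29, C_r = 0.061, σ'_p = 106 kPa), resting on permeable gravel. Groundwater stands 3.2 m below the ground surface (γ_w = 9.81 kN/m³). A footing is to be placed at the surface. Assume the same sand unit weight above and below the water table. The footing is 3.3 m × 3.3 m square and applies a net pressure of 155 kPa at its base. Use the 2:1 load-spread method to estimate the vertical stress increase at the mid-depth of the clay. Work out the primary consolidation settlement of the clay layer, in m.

S_c ≈ 0.0534 m

Mid-depth of clay below the ground surface: z = 3.5 + 7.9/2 = 7.45 m.
Total vertical stress at mid-clay: σ_v = 19.8×3.5 + 18.5×3.95 = 142.38 kPa.
Pore pressure: u = 9.81×(7.45 − 3.2) = 41.693 kPa.
Initial effective stress: σ'_0 = σ_v − u = 142.38 − 41.693 = 100.69 kPa.
Stress increase at mid-clay by the 2:1 spreading method:
Δσ = qBL/((B+z)(L+z)) = 155×3.3×3.3/((3.3+7.45)(3.3+7.45)) = 14.606 kPa
Final effective stress: σ'_f = 100.69 + 14.606 = 115.3 kPa.
σ'_f = 115.3 > σ'_p = 106 kPa, so the stress path crosses the preconsolidation pressure — recompression up to σ'_p, then virgin compression beyond:
S_c = H/(1+e₀)·[C_r·log₁₀(σ'_p/σ'_0) + C_c·log₁₀(σ'_f/σ'_p)]
    = 7.9/1.77 × [0.061×log₁₀(106/100.69) + 0.29×log₁₀(115.3/106)]
    = 4.4633 × [0.0013615 + 0.010592] = 0.05335 m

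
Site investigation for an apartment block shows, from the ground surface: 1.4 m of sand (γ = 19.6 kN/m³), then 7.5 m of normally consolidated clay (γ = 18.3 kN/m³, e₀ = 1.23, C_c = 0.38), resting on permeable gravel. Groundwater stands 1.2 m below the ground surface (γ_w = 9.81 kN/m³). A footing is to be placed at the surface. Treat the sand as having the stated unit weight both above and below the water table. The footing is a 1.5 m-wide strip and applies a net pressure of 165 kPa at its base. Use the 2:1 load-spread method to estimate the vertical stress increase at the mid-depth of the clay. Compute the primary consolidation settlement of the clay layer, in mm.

S_c ≈ 278 mm

Mid-depth of clay below the ground surface: z = 1.4 + 7.5/2 = 5.15 m.
Total vertical stress at mid-clay: σ_v = 19.6×1.4 + 18.3×3.75 = 96.065 kPa.
Pore pressure: u = 9.81×(5.15 − 1.2) = 38.75 kPa.
Initial effective stress: σ'_0 = σ_v − u = 96.065 − 38.75 = 57.315 kPa.
Stress increase at mid-clay by the 2:1 spreading method:
Δσ = qB/(B+z) = 165×1.5/(1.5+5.15) = 37.218 kPa
Final effective stress: σ'_f = σ'_0 + Δσ = 57.315 + 37.218 = 94.533 kPa.
Normally consolidated clay, so the full stress increment lies on the virgin compression line:
S_c = C_c·H/(1+e₀)·log₁₀(σ'_f/σ'_0) = 0.38×7.5/(1+1.23)×log₁₀(94.533/57.315)
    = 1.278 × 0.21732 = 0.2777 m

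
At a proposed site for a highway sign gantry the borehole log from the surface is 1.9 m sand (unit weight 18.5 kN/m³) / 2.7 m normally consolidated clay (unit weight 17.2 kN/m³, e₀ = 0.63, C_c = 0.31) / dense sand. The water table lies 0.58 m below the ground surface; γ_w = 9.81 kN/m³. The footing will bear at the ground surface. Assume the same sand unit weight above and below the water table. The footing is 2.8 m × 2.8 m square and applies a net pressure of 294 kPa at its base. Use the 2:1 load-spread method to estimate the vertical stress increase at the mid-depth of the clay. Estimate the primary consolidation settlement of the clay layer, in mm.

Mid-depth of clay below the ground surface: z = 1.9 + 2.7/2 = 3.25 m.
Total vertical stress at mid-clay: σ_v = 18.5×1.9 + 17.2×1.35 = 58.37 kPa.
Pore pressure: u = 9.81×(3.25 − 0.58) = 26.193 kPa.
Initial effective stress: σ'_0 = σ_v − u = 58.37 − 26.193 = 32.177 kPa.
Stress increase at mid-clay by the 2:1 spreading method:
Δσ = qBL/((B+z)(L+z)) = 294×2.8×2.8/((2.8+3.25)(2.8+3.25)) = 62.973 kPa
Final effective stress: σ'_f = σ'_0 + Δσ = 32.177 + 62.973 = 95.15 kPa.
Normally consolidated clay, so the full stress increment lies on the virgin compression line:
S_c = C_c·H/(1+e₀)·log₁₀(σ'_f/σ'_0) = 0.31×2.7/(1+0.63)×log₁₀(95.15/32.177)
    = 0.5135 × 0.47086 = 0.2418 m

S_c ≈ 242 mm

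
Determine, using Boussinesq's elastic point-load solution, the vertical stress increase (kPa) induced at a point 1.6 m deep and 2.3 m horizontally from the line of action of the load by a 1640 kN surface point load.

Boussinesq vertical stress below a point load on an elastic half-space:
Δσ_z = 3P/(2πz²) · [1 + (r/z)²]^(−5/2)
r/z = 2.3/1.6 = 1.4375; [1+(r/z)²]^(−5/2) = 0.060733.
Δσ_z = 3×1640/(2π×1.6²) × 0.060733 = 305.88 × 0.060733 = 18.58 kPa

Δσ_z ≈ 18.6 kPa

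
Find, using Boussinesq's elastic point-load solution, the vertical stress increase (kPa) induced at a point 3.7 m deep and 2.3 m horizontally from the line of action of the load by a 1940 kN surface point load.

Boussinesq vertical stress below a point load on an elastic half-space:
Δσ_z = 3P/(2πz²) · [1 + (r/z)²]^(−5/2)
r/z = 2.3/3.7 = 0.62162; [1+(r/z)²]^(−5/2) = 0.44184.
Δσ_z = 3×1940/(2π×3.7²) × 0.44184 = 67.661 × 0.44184 = 29.9 kPa

Δσ_z ≈ 29.9 kPa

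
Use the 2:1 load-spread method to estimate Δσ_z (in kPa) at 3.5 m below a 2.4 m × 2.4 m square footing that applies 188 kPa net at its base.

By the 2:1 method the load spreads at 1 horizontal : 2 vertical, so at depth z the loaded area has grown by z in each plan dimension:
Δσ = qBL/((B+z)(L+z)) = 188×2.4×2.4/((2.4+3.5)(2.4+3.5)) = 31.108 kPa

Δσ_z ≈ 31.1 kPa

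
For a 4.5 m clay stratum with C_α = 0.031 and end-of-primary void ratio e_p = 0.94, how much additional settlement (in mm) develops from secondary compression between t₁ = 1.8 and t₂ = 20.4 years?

S_s ≈ 75.8 mm

Secondary compression: S_s = C_α·H/(1+e_p)·log₁₀(t₂/t₁)
S_s = 0.031×4.5/(1+0.94)×log₁₀(20.4/1.8)
    = 0.07191 × 1.054 = 0.07582 m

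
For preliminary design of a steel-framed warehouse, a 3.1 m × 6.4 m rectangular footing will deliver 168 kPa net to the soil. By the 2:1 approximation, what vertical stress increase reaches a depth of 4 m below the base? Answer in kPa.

Δσ_z ≈ 45.1 kPa

By the 2:1 method the load spreads at 1 horizontal : 2 vertical, so at depth z the loaded area has grown by z in each plan dimension:
Δσ = qBL/((B+z)(L+z)) = 168×3.1×6.4/((3.1+4)(6.4+4)) = 45.14 kPa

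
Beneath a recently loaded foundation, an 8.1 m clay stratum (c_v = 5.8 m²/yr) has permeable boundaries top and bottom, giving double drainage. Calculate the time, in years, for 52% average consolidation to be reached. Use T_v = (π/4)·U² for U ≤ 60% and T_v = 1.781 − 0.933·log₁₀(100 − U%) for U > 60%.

Drainage path length: H_d = H/2 = 4.05 m (double drainage).
U ≤ 60%: T_v = (π/4)·U² = (π/4)×0.52² = 0.21237.
t = T_v·H_d²/c_v = 0.21237×4.05²/5.8 = 0.6006 years.

t ≈ 0.601 years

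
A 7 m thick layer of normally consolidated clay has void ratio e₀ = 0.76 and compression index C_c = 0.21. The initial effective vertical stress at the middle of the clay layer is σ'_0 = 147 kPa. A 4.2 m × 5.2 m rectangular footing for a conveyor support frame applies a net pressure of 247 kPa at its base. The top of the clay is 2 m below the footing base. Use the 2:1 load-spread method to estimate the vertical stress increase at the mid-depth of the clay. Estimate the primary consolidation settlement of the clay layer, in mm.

Mid-depth of clay below the footing base: z = 2 + 7/2 = 5.5 m.
Stress increase at mid-clay by the 2:1 spreading method:
Δσ = qBL/((B+z)(L+z)) = 247×4.2×5.2/((4.2+5.5)(5.2+5.5)) = 51.975 kPa
Final effective stress: σ'_f = σ'_0 + Δσ = 147 + 51.975 = 198.97 kPa.
Normally consolidated clay, so the full stress increment lies on the virgin compression line:
S_c = C_c·H/(1+e₀)·log₁₀(σ'_f/σ'_0) = 0.21×7/(1+0.76)×log₁₀(198.97/147)
    = 0.83523 × 0.13147 = 0.1098 m

S_c ≈ 110 mm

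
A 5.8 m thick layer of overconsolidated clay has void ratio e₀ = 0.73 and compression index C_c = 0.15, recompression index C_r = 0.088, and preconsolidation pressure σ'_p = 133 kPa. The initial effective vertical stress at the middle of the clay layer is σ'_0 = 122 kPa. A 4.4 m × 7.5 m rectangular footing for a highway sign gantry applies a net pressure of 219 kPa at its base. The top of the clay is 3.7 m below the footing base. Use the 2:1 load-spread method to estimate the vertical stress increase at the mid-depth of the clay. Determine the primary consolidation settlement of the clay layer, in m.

Mid-depth of clay below the footing base: z = 3.7 + 5.8/2 = 6.6 m.
Stress increase at mid-clay by the 2:1 spreading method:
Δσ = qBL/((B+z)(L+z)) = 219×4.4×7.5/((4.4+6.6)(7.5+6.6)) = 46.596 kPa
Final effective stress: σ'_f = 122 + 46.596 = 168.6 kPa.
σ'_f = 168.6 > σ'_p = 133 kPa, so the stress path crosses the preconsolidation pressure — recompression up to σ'_p, then virgin compression beyond:
S_c = H/(1+e₀)·[C_r·log₁₀(σ'_p/σ'_0) + C_c·log₁₀(σ'_f/σ'_p)]
    = 5.8/1.73 × [0.088×log₁₀(133/122) + 0.15×log₁₀(168.6/133)]
    = 3.3526 × [0.0032993 + 0.015451] = 0.06286 m

S_c ≈ 0.0629 m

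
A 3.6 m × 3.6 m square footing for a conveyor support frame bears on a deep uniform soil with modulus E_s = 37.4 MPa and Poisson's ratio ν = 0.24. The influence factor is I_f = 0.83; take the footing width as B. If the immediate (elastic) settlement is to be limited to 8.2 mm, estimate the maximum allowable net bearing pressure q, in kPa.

q ≈ 109 kPa

E_s = 37.4 MPa = 37400 kPa.
S_e = q·B·(1−ν²)/E_s · I_f  ⇒  q = S_e·E_s / (B·(1−ν²)·I_f).
q = 0.0082 × 37400 / (3.6 × 0.9424 × 0.83) = 108.9 kPa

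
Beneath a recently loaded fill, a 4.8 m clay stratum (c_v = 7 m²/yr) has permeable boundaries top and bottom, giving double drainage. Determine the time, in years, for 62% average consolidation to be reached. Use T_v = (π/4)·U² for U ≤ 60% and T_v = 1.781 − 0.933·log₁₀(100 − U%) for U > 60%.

Drainage path length: H_d = H/2 = 2.4 m (double drainage).
U > 60%: T_v = 1.781 − 0.933·log₁₀(100 − 62) = 0.30706.
t = T_v·H_d²/c_v = 0.30706×2.4²/7 = 0.2527 years.

t ≈ 0.253 years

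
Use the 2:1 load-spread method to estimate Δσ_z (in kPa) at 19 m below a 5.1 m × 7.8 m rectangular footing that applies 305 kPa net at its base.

Δσ_z ≈ 18.8 kPa

By the 2:1 method the load spreads at 1 horizontal : 2 vertical, so at depth z the loaded area has grown by z in each plan dimension:
Δσ = qBL/((B+z)(L+z)) = 305×5.1×7.8/((5.1+19)(7.8+19)) = 18.785 kPa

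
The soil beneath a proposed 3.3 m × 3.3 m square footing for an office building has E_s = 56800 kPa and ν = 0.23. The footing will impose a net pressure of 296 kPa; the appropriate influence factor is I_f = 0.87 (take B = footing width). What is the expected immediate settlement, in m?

S_e ≈ 0.0142 m

Immediate (elastic) settlement: S_e = q·B·(1−ν²)/E_s · I_f.
S_e = 296 × 3.3 × (1 − 0.23²) / 56800 × 0.87
    = 296 × 3.3 × 0.9471 / 56800 × 0.87
    = 0.01417 m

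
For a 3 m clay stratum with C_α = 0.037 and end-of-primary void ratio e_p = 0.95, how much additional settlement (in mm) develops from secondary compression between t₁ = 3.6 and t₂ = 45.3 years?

Secondary compression: S_s = C_α·H/(1+e_p)·log₁₀(t₂/t₁)
S_s = 0.037×3/(1+0.95)×log₁₀(45.3/3.6)
    = 0.05692 × 1.1 = 0.0626 m

S_s ≈ 62.6 mm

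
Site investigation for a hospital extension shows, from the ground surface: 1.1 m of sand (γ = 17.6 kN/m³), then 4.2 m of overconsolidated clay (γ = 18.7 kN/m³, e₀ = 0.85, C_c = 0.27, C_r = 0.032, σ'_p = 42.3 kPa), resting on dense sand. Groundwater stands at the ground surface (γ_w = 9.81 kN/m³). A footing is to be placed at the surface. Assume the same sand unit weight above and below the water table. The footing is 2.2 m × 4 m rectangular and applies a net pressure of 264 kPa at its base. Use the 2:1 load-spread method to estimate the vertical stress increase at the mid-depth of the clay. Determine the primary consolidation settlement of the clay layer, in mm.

Mid-depth of clay below the ground surface: z = 1.1 + 4.2/2 = 3.2 m.
Total vertical stress at mid-clay: σ_v = 17.6×1.1 + 18.7×2.1 = 58.63 kPa.
Pore pressure: u = 9.81×(3.2 − 0) = 31.392 kPa.
Initial effective stress: σ'_0 = σ_v − u = 58.63 − 31.392 = 27.238 kPa.
Stress increase at mid-clay by the 2:1 spreading method:
Δσ = qBL/((B+z)(L+z)) = 264×2.2×4/((2.2+3.2)(4+3.2)) = 59.753 kPa
Final effective stress: σ'_f = 27.238 + 59.753 = 86.991 kPa.
σ'_f = 86.991 > σ'_p = 42.3 kPa, so the stress path crosses the preconsolidation pressure — recompression up to σ'_p, then virgin compression beyond:
S_c = H/(1+e₀)·[C_r·log₁₀(σ'_p/σ'_0) + C_c·log₁₀(σ'_f/σ'_p)]
    = 4.2/1.85 × [0.032×log₁₀(42.3/27.238) + 0.27×log₁₀(86.991/42.3)]
    = 2.2703 × [0.0061173 + 0.084546] = 0.2058 m

S_c ≈ 206 mm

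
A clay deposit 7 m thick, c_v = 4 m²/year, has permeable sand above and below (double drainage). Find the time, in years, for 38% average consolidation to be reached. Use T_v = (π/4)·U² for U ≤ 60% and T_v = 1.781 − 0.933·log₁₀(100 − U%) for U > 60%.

Drainage path length: H_d = H/2 = 3.5 m (double drainage).
U ≤ 60%: T_v = (π/4)·U² = (π/4)×0.38² = 0.11341.
t = T_v·H_d²/c_v = 0.11341×3.5²/4 = 0.3473 years.

t ≈ 0.347 years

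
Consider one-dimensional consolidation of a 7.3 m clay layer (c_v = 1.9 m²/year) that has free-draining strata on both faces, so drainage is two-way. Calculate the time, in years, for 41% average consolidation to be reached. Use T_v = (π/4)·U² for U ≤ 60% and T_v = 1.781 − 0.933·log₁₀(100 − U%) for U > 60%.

t ≈ 0.926 years

Drainage path length: H_d = H/2 = 3.65 m (double drainage).
U ≤ 60%: T_v = (π/4)·U² = (π/4)×0.41² = 0.13203.
t = T_v·H_d²/c_v = 0.13203×3.65²/1.9 = 0.9258 years.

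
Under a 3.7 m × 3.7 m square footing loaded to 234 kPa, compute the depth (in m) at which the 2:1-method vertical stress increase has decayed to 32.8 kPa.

2:1 spreading — at depth z the loaded area has grown by z in each plan dimension:
qB²/(B+z)² = Δσ_z ⇒ z = B(√(q/Δσ_z) − 1) = 3.7×(√(234/32.8) − 1) = 6.183 m

z ≈ 6.18 m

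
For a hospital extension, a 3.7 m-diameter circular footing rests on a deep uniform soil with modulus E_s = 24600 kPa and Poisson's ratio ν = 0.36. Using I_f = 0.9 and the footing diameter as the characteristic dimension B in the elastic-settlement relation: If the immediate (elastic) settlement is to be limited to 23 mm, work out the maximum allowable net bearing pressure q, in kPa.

S_e = q·B·(1−ν²)/E_s · I_f  ⇒  q = S_e·E_s / (B·(1−ν²)·I_f).
q = 0.023 × 24600 / (3.7 × 0.8704 × 0.9) = 195.2 kPa

q ≈ 195 kPa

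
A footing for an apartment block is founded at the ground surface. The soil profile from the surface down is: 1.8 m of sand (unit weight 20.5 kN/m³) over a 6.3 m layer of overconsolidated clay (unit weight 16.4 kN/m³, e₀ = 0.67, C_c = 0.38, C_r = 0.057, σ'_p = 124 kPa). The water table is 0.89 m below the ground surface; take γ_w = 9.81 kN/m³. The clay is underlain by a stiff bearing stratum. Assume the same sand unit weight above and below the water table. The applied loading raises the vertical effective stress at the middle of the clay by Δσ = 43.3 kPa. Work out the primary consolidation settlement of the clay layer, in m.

S_c ≈ 0.0594 m

Mid-depth of clay below the ground surface: z = 1.8 + 6.3/2 = 4.95 m.
Total vertical stress at mid-clay: σ_v = 20.5×1.8 + 16.4×3.15 = 88.56 kPa.
Pore pressure: u = 9.81×(4.95 − 0.89) = 39.829 kPa.
Initial effective stress: σ'_0 = σ_v − u = 88.56 − 39.829 = 48.731 kPa.
Final effective stress: σ'_f = 48.731 + 43.3 = 92.031 kPa.
σ'_f = 92.031 ≤ σ'_p = 124 kPa, so the clay remains overconsolidated and only the recompression index applies:
S_c = C_r·H/(1+e₀)·log₁₀(σ'_f/σ'_0) = 0.057×6.3/1.67×log₁₀(92.031/48.731)
    = 0.21503 × 0.27613 = 0.05938 m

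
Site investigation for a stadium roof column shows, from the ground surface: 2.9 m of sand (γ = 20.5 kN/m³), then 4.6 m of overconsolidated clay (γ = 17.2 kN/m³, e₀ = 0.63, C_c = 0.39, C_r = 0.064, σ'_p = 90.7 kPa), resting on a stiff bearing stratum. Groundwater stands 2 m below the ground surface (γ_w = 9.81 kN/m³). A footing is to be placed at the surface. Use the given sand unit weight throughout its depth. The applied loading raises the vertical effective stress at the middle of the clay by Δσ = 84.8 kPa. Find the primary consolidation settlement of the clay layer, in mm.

S_c ≈ 271 mm

Mid-depth of clay below the ground surface: z = 2.9 + 4.6/2 = 5.2 m.
Total vertical stress at mid-clay: σ_v = 20.5×2.9 + 17.2×2.3 = 99.01 kPa.
Pore pressure: u = 9.81×(5.2 − 2) = 31.392 kPa.
Initial effective stress: σ'_0 = σ_v − u = 99.01 − 31.392 = 67.618 kPa.
Final effective stress: σ'_f = 67.618 + 84.8 = 152.42 kPa.
σ'_f = 152.42 > σ'_p = 90.7 kPa, so the stress path crosses the preconsolidation pressure — recompression up to σ'_p, then virgin compression beyond:
S_c = H/(1+e₀)·[C_r·log₁₀(σ'_p/σ'_0) + C_c·log₁₀(σ'_f/σ'_p)]
    = 4.6/1.63 × [0.064×log₁₀(90.7/67.618) + 0.39×log₁₀(152.42/90.7)]
    = 2.8221 × [0.0081629 + 0.08792] = 0.2712 m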